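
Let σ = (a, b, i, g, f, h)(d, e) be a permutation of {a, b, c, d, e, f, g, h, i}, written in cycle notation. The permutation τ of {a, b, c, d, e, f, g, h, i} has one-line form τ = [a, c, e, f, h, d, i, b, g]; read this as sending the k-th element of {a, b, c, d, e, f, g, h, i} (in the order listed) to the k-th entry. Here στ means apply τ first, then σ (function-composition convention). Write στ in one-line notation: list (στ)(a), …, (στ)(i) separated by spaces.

For each element, apply τ then σ: a → a → b; b → c → c; c → e → d; d → f → h; e → h → a; f → d → e; g → i → g; h → b → i; i → g → f.
So στ in one-line form is b c d h a e g i f.

b c d h a e g i f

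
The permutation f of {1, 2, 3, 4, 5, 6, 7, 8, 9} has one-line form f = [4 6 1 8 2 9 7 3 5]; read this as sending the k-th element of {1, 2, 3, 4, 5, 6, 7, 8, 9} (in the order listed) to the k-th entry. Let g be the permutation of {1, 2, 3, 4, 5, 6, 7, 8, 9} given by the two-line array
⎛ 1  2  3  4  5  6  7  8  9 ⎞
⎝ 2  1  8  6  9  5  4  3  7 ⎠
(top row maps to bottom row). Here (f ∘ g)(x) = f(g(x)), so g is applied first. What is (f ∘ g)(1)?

6

g(1) = 2, then f(2) = 6; composing gives (f ∘ g)(1) = 6.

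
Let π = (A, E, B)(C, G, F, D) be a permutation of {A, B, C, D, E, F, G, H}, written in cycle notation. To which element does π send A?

Within (A, E, B), A ↦ E.

E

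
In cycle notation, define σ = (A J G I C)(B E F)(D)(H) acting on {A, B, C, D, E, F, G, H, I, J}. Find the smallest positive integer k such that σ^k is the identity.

The disjoint cycles have lengths 5, 3, 1, 1.
Since disjoint cycles commute, ord(σ) = lcm(5, 3) = 15.

15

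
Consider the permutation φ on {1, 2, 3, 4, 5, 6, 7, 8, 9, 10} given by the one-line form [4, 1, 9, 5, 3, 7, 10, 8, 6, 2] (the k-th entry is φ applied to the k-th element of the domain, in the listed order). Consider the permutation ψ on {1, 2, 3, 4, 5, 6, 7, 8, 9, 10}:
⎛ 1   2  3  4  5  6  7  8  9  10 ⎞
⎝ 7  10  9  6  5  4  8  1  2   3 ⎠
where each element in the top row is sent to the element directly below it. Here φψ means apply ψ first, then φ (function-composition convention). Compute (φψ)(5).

ψ(5) = 5, then φ(5) = 3; composing gives (φψ)(5) = 3.

3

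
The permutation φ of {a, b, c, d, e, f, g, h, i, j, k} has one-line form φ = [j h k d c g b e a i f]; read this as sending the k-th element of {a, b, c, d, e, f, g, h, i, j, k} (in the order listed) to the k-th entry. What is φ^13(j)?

Tracing j → i → … returns to j after 3 steps, so j lies in a 3-cycle (a, j, i).
On a 3-cycle, φ^3 is the identity, so φ^13 = φ^1 there (13 ≡ 1 mod 3).
Stepping 1 place around the cycle: j → i.

i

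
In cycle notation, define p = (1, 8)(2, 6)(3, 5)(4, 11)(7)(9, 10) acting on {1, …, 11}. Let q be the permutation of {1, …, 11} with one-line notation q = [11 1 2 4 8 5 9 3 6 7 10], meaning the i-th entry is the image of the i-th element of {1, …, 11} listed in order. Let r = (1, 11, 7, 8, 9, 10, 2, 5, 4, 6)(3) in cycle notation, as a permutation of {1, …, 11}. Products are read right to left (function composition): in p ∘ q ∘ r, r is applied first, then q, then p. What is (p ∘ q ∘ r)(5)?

Apply the permutations in order: r(5) = 4, then q(4) = 4, then p(4) = 11. So (p ∘ q ∘ r)(5) = 11.

11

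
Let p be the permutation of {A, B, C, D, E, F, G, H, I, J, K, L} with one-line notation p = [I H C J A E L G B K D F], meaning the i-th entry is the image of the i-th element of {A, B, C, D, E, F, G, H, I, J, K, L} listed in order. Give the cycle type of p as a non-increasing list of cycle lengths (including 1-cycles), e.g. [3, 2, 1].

The disjoint cycles are (A, I, B, H, G, L, F, E)(C)(D, J, K), with lengths 8, 3, 1 in non-increasing order.

[8, 3, 1]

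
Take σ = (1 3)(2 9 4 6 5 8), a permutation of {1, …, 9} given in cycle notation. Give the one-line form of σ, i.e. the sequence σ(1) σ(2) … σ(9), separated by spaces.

3 9 1 6 8 5 7 2 4

Reading each image from the cycles: 1↦3, 2↦9, 3↦1, 4↦6, 5↦8, 6↦5, 7↦7, 8↦2, 9↦4.
Listing these in domain order gives 3 9 1 6 8 5 7 2 4.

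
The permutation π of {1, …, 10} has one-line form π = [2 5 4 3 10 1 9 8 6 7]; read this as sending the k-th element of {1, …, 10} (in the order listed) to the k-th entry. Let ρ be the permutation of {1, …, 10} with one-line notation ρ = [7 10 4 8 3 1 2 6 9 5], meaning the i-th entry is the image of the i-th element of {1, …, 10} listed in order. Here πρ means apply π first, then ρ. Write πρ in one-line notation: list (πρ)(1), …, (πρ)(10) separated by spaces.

10 3 8 4 5 7 9 6 1 2

(πρ)(x) = ρ(π(x)). Computing each image: ρ(π(1)) = ρ(2) = 10, ρ(π(2)) = ρ(5) = 3, ρ(π(3)) = ρ(4) = 8, ρ(π(4)) = ρ(3) = 4, ρ(π(5)) = ρ(10) = 5, ρ(π(6)) = ρ(1) = 7, ρ(π(7)) = ρ(9) = 9, ρ(π(8)) = ρ(8) = 6, ρ(π(9)) = ρ(6) = 1, ρ(π(10)) = ρ(7) = 2.
Hence πρ = [10 3 8 4 5 7 9 6 1 2].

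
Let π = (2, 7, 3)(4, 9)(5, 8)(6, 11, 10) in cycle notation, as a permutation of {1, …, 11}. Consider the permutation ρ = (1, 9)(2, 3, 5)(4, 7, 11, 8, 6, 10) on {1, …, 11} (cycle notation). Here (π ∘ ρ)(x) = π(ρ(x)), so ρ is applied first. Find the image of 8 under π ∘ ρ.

11

(π ∘ ρ)(8) = π(ρ(8)). ρ(8) = 6, then π(6) = 11. So (π ∘ ρ)(8) = 11.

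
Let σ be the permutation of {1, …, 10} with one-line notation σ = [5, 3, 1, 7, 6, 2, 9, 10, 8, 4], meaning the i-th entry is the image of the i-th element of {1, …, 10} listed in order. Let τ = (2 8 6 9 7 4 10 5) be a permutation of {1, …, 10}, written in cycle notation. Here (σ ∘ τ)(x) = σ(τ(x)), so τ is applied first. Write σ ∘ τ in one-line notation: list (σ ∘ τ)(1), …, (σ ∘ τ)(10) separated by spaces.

For each element, apply τ then σ: 1 → 1 → 5; 2 → 8 → 10; 3 → 3 → 1; 4 → 10 → 4; 5 → 2 → 3; 6 → 9 → 8; 7 → 4 → 7; 8 → 6 → 2; 9 → 7 → 9; 10 → 5 → 6.
So σ ∘ τ in one-line form is 5 10 1 4 3 8 7 2 9 6.

5 10 1 4 3 8 7 2 9 6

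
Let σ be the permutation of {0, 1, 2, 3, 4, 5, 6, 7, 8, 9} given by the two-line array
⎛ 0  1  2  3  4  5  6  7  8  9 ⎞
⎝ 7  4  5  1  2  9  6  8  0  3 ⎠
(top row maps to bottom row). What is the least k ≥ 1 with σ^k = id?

6

The disjoint-cycle form of σ has cycle lengths 6, 3, 1.
Since disjoint cycles commute, ord(σ) = lcm(6, 3) = 6.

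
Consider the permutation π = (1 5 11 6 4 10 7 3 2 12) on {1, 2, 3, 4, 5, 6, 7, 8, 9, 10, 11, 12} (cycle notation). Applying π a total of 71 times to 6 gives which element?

4

6 lies in the 10-cycle (1 5 11 6 4 10 7 3 2 12).
On a 10-cycle, π^10 is the identity, so π^71 = π^1 there (71 ≡ 1 mod 10).
Advancing 1 step from 6: 6 → 4.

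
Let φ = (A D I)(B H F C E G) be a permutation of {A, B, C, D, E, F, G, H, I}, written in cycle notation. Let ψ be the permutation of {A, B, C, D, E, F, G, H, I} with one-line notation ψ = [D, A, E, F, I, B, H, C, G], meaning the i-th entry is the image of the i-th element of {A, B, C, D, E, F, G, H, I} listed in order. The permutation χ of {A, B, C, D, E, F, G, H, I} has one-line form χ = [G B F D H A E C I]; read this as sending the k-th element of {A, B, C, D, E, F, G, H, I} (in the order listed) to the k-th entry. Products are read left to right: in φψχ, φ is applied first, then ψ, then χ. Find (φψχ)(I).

(φψχ)(I) = χ(ψ(φ(I))). φ(I) = A, then ψ(A) = D, then χ(D) = D, so the result is D.

D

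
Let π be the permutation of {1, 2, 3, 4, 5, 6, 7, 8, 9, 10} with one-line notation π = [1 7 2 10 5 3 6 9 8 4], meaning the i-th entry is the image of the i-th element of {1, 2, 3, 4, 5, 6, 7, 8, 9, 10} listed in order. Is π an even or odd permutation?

In disjoint-cycle form the cycle lengths are 4, 2, 2, 1, 1.
A cycle of length ℓ contributes ℓ−1 transpositions, so π is a product of 3 + 1 + 1 = 5 transpositions — odd.

odd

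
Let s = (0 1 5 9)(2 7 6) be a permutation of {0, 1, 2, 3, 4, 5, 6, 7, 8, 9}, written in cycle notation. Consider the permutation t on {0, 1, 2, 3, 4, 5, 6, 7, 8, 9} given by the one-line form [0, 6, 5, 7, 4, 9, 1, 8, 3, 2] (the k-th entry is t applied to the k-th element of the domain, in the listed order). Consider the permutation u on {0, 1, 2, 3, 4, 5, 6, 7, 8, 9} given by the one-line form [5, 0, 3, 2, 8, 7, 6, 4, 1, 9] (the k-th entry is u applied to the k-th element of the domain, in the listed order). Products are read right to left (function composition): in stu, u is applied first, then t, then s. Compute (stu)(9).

7

(stu)(9) = s(t(u(9))). u(9) = 9, then t(9) = 2, then s(2) = 7, so the result is 7.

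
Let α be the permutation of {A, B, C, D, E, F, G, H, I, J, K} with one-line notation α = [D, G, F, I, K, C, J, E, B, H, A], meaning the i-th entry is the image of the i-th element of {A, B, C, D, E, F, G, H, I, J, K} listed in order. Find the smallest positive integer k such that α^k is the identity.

18

Decomposing into disjoint cycles gives cycle lengths 9, 2.
Since disjoint cycles commute, ord(α) = lcm(9, 2) = 18.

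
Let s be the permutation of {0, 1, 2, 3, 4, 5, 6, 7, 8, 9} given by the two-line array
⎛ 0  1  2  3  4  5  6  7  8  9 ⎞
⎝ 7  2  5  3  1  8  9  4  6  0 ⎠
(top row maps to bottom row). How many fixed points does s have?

The fixed points (elements with s(x) = x) are {3}, so there is 1.

1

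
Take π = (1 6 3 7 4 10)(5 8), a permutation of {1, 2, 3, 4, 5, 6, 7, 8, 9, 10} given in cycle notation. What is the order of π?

6

The cycle type of π is (6, 2, 1, 1).
The order of π is the least common multiple of its cycle lengths: lcm(6, 2) = 6.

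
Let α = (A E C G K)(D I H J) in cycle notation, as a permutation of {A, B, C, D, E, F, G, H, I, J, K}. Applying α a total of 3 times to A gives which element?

G

A lies in the 5-cycle (A E C G K).
Advancing 3 steps from A: A → E → C → G.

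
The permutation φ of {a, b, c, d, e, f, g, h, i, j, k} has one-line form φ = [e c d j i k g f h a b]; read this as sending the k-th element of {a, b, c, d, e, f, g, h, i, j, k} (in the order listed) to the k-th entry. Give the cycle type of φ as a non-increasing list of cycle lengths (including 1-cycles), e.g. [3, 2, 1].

[10, 1]

The disjoint cycles are (a e i h f k b c d j)(g), with lengths 10, 1 in non-increasing order.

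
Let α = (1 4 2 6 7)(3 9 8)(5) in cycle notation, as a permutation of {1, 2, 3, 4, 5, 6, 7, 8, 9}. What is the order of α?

15

The disjoint cycles have lengths 5, 3, 1.
The order of α is the least common multiple of its cycle lengths: lcm(5, 3) = 15.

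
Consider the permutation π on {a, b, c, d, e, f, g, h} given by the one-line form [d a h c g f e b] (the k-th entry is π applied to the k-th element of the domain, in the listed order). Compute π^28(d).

Tracing d → c → … returns to d after 5 steps, so d lies in a 5-cycle (a, d, c, h, b).
Since the cycle has length 5, π^28 acts on it the same as π^3 (28 mod 5 = 3).
Advancing 3 steps from d: d → c → h → b.

b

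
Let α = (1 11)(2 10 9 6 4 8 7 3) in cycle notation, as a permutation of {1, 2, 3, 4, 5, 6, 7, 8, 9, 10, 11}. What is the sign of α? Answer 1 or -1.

1

The cycle lengths are 8, 2, 1.
A cycle of length ℓ contributes ℓ−1 transpositions, so α is a product of 7 + 1 = 8 transpositions — even.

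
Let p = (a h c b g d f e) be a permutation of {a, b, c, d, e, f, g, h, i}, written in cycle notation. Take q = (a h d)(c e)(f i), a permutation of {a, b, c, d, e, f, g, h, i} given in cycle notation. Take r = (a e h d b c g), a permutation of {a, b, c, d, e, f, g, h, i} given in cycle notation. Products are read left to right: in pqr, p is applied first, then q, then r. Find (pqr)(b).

Apply the permutations in order: p(b) = g, then q(g) = g, then r(g) = a. So (pqr)(b) = a.

a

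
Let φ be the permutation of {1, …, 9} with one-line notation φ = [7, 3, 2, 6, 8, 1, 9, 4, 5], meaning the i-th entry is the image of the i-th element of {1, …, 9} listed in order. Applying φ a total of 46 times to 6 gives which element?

5

Tracing 6 → 1 → … returns to 6 after 7 steps, so 6 lies in a 7-cycle (1, 7, 9, 5, 8, 4, 6).
Since the cycle has length 7, φ^46 acts on it the same as φ^4 (46 mod 7 = 4).
Advancing 4 steps from 6: 6 → 1 → 7 → 9 → 5.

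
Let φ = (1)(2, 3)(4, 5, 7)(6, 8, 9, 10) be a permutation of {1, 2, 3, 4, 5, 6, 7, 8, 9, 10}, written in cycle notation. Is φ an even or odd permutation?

The cycle lengths are 4, 3, 2, 1.
A cycle of length ℓ contributes ℓ−1 transpositions, so φ is a product of 3 + 2 + 1 = 6 transpositions — even.

even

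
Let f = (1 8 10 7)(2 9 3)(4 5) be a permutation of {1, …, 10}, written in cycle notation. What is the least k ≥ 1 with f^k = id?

The disjoint cycles have lengths 4, 3, 2, 1.
The order of f is the least common multiple of its cycle lengths: lcm(4, 3, 2) = 12.

12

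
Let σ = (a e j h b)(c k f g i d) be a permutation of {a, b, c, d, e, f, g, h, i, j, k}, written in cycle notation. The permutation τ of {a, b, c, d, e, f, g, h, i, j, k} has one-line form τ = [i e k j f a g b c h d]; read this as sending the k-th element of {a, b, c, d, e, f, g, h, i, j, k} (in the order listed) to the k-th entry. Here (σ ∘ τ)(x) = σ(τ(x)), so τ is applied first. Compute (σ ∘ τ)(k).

c

(σ ∘ τ)(k) = σ(τ(k)). τ(k) = d, then σ(d) = c. So (σ ∘ τ)(k) = c.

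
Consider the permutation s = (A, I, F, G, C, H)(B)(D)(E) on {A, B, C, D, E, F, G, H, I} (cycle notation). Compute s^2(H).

I

H lies in the 6-cycle (A, I, F, G, C, H).
Stepping 2 places around the cycle: H → A → I.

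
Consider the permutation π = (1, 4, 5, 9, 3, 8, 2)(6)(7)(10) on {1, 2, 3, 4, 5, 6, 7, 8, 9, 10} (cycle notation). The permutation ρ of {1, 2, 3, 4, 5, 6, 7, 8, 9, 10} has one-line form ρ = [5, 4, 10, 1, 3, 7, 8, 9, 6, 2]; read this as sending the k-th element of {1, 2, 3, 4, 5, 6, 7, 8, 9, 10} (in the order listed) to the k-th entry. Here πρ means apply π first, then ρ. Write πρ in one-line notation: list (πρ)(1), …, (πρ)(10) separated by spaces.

For each element, apply π then ρ: 1 → 4 → 1; 2 → 1 → 5; 3 → 8 → 9; 4 → 5 → 3; 5 → 9 → 6; 6 → 6 → 7; 7 → 7 → 8; 8 → 2 → 4; 9 → 3 → 10; 10 → 10 → 2.
So πρ in one-line form is 1 5 9 3 6 7 8 4 10 2.

1 5 9 3 6 7 8 4 10 2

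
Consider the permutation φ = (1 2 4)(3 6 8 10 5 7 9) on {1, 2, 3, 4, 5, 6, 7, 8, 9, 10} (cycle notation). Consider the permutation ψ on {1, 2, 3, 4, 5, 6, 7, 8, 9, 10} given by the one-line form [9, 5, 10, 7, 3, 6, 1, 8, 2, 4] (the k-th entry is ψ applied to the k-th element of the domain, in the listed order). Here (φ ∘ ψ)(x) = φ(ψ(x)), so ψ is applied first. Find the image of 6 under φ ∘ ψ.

8

First apply ψ: ψ(6) = 6, then φ(6) = 8. Thus (φ ∘ ψ)(6) = 8.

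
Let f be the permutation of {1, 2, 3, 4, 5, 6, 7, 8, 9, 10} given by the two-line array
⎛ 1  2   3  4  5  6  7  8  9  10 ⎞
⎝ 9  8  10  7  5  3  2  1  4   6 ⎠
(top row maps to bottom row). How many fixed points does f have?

1

The fixed points (elements with f(x) = x) are {5}, so there is 1.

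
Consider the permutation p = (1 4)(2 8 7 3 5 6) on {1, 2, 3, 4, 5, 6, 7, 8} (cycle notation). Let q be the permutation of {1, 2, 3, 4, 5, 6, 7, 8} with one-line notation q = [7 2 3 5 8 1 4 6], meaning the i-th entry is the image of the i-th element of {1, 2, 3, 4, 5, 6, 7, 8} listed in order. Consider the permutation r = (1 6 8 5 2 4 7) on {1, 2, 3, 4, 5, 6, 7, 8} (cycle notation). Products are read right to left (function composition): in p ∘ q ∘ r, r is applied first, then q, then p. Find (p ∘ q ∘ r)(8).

(p ∘ q ∘ r)(8) = p(q(r(8))). r(8) = 5, then q(5) = 8, then p(8) = 7, so the result is 7.

7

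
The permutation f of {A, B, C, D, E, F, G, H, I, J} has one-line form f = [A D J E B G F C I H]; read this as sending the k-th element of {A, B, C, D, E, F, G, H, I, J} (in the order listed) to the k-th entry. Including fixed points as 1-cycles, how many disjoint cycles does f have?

The cycle decomposition is (A)(B D E)(C J H)(F G)(I), which has 5 cycles (counting 1-cycles).

5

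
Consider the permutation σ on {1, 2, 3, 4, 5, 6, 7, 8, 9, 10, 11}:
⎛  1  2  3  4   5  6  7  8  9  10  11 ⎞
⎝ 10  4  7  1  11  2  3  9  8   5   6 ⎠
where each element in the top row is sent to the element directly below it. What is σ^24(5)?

Tracing 5 → 11 → … returns to 5 after 7 steps, so 5 lies in a 7-cycle (1 10 5 11 6 2 4).
On a 7-cycle, σ^7 is the identity, so σ^24 = σ^3 there (24 ≡ 3 mod 7).
Stepping 3 places around the cycle: 5 → 11 → 6 → 2.

2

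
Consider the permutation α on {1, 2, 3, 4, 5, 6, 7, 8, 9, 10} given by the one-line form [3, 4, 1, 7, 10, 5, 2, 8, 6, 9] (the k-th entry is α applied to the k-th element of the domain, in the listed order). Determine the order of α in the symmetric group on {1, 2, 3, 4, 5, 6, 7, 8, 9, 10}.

Decomposing into disjoint cycles gives cycle lengths 4, 3, 2, 1.
The order of α is the least common multiple of its cycle lengths: lcm(4, 3, 2) = 12.

12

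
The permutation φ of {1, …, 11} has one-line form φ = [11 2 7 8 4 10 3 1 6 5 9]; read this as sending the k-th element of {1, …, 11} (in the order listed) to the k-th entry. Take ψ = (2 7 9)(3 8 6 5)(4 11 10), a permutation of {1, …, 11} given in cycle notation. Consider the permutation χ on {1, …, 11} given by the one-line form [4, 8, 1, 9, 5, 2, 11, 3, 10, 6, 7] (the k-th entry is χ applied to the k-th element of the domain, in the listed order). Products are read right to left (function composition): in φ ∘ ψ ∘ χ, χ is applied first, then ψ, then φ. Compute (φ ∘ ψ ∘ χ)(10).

4

Chase 10: χ(10) = 6; ψ(6) = 5; φ(5) = 4. Hence (φ ∘ ψ ∘ χ)(10) = 4.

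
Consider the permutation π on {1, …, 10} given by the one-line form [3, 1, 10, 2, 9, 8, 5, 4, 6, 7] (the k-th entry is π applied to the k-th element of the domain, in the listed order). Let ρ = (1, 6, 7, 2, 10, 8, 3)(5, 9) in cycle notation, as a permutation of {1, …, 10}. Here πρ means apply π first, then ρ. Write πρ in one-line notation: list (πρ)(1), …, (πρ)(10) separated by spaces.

1 6 8 10 5 3 9 4 7 2

(πρ)(x) = ρ(π(x)). Computing each image: ρ(π(1)) = ρ(3) = 1, ρ(π(2)) = ρ(1) = 6, ρ(π(3)) = ρ(10) = 8, ρ(π(4)) = ρ(2) = 10, ρ(π(5)) = ρ(9) = 5, ρ(π(6)) = ρ(8) = 3, ρ(π(7)) = ρ(5) = 9, ρ(π(8)) = ρ(4) = 4, ρ(π(9)) = ρ(6) = 7, ρ(π(10)) = ρ(7) = 2.
Hence πρ = [1 6 8 10 5 3 9 4 7 2].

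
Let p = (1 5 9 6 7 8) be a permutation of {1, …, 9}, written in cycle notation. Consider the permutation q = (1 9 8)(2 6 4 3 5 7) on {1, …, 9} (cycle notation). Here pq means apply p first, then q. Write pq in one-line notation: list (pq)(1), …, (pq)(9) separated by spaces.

(pq)(x) = q(p(x)). Computing each image: q(p(1)) = q(5) = 7, q(p(2)) = q(2) = 6, q(p(3)) = q(3) = 5, q(p(4)) = q(4) = 3, q(p(5)) = q(9) = 8, q(p(6)) = q(7) = 2, q(p(7)) = q(8) = 1, q(p(8)) = q(1) = 9, q(p(9)) = q(6) = 4.
Hence pq = [7 6 5 3 8 2 1 9 4].

7 6 5 3 8 2 1 9 4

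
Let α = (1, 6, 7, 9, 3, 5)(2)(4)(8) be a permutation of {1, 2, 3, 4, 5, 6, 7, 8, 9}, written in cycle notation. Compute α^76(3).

3 lies in the 6-cycle (1, 6, 7, 9, 3, 5).
Since the cycle has length 6, α^76 acts on it the same as α^4 (76 mod 6 = 4).
Advancing 4 steps from 3: 3 → 5 → 1 → 6 → 7.

7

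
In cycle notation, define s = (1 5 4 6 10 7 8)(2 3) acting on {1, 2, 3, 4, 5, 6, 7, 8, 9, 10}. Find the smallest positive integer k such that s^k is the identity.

The disjoint cycles have lengths 7, 2, 1.
The order of s is the least common multiple of its cycle lengths: lcm(7, 2) = 14.

14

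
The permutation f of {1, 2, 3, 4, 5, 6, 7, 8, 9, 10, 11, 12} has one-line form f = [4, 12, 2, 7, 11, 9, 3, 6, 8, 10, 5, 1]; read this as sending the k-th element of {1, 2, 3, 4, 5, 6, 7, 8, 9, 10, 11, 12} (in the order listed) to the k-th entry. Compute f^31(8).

Tracing 8 → 6 → … returns to 8 after 3 steps, so 8 lies in a 3-cycle (6 9 8).
Powers repeat with period 3 on this cycle, and 31 mod 3 = 1, so f^31(8) = f^1(8).
Advancing 1 step from 8: 8 → 6.

6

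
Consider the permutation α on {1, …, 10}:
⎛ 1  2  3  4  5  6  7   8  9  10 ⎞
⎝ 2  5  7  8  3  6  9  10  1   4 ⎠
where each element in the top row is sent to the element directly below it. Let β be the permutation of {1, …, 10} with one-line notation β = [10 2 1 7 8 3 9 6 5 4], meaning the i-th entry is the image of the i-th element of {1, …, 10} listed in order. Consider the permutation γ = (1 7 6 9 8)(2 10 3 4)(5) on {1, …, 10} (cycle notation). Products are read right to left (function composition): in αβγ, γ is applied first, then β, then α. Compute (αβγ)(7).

7

Apply the permutations in order: γ(7) = 6, then β(6) = 3, then α(3) = 7. So (αβγ)(7) = 7.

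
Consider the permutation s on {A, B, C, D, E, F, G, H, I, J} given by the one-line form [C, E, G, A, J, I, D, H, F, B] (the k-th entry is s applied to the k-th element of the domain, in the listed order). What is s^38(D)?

Tracing D → A → … returns to D after 4 steps, so D lies in a 4-cycle (A, C, G, D).
On a 4-cycle, s^4 is the identity, so s^38 = s^2 there (38 ≡ 2 mod 4).
Stepping 2 places around the cycle: D → A → C.

C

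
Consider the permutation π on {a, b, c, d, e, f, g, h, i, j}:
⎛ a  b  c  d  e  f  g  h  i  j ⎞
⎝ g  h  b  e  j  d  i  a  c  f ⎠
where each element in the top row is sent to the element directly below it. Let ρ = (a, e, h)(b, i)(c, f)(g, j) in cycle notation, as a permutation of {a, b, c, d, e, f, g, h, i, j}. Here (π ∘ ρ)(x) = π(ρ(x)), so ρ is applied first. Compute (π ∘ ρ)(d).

First apply ρ: ρ(d) = d, then π(d) = e. Thus (π ∘ ρ)(d) = e.

e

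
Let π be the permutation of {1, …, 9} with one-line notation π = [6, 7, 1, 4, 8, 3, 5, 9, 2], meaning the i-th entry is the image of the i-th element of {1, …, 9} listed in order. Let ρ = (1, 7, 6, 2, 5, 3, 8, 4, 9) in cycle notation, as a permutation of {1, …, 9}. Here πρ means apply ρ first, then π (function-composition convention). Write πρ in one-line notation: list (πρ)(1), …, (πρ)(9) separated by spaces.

Chase each element through ρ then π: 1 → 7 → 5; 2 → 5 → 8; 3 → 8 → 9; 4 → 9 → 2; 5 → 3 → 1; 6 → 2 → 7; 7 → 6 → 3; 8 → 4 → 4; 9 → 1 → 6.
Collecting the images, πρ = [5 8 9 2 1 7 3 4 6].

5 8 9 2 1 7 3 4 6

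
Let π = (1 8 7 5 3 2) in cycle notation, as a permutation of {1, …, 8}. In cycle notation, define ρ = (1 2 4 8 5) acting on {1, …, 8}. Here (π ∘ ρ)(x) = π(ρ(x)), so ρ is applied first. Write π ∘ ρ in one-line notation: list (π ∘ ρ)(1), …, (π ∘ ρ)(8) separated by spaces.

(π ∘ ρ)(x) = π(ρ(x)). Computing each image: π(ρ(1)) = π(2) = 1, π(ρ(2)) = π(4) = 4, π(ρ(3)) = π(3) = 2, π(ρ(4)) = π(8) = 7, π(ρ(5)) = π(1) = 8, π(ρ(6)) = π(6) = 6, π(ρ(7)) = π(7) = 5, π(ρ(8)) = π(5) = 3.
Hence π ∘ ρ = [1 4 2 7 8 6 5 3].

1 4 2 7 8 6 5 3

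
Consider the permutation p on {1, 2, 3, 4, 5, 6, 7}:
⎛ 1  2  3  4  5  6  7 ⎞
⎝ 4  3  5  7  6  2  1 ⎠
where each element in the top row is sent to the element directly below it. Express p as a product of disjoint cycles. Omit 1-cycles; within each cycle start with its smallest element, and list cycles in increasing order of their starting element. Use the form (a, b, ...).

(1, 4, 7)(2, 3, 5, 6)

From 1: 1 → 4 → 7 → 1, closing the cycle (1, 4, 7).
Repeating from the next unused element and collecting all non-trivial cycles gives (1, 4, 7)(2, 3, 5, 6).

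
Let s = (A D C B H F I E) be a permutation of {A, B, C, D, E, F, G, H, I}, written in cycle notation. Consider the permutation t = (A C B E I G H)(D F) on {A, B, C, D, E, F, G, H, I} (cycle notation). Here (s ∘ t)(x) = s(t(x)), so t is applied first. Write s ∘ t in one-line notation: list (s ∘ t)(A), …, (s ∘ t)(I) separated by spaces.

(s ∘ t)(x) = s(t(x)). Computing each image: s(t(A)) = s(C) = B, s(t(B)) = s(E) = A, s(t(C)) = s(B) = H, s(t(D)) = s(F) = I, s(t(E)) = s(I) = E, s(t(F)) = s(D) = C, s(t(G)) = s(H) = F, s(t(H)) = s(A) = D, s(t(I)) = s(G) = G.
Hence s ∘ t = [B A H I E C F D G].

B A H I E C F D G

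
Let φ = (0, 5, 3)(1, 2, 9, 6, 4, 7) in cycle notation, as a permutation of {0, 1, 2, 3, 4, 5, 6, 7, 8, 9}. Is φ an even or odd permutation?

The cycle lengths are 6, 3, 1.
A cycle is odd iff its length is even; φ has 1 even-length cycle, so sgn(φ) = (−1)^1 and φ is odd.

odd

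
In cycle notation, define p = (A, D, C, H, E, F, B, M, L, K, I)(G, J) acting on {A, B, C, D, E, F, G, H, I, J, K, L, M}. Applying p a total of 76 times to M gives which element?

M lies in the 11-cycle (A, D, C, H, E, F, B, M, L, K, I).
Since the cycle has length 11, p^76 acts on it the same as p^10 (76 mod 11 = 10).
Advancing 10 steps from M: M → L → K → I → A → D → C → H → E → F → B.

B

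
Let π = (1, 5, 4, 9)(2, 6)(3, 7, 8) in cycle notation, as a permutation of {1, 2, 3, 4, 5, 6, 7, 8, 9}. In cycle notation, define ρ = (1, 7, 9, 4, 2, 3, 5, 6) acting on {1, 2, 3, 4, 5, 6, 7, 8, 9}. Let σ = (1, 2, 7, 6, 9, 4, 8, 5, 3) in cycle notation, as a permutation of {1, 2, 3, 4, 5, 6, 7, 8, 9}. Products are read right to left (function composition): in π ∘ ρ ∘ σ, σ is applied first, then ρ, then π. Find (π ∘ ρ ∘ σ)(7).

Apply the permutations in order: σ(7) = 6, then ρ(6) = 1, then π(1) = 5. So (π ∘ ρ ∘ σ)(7) = 5.

5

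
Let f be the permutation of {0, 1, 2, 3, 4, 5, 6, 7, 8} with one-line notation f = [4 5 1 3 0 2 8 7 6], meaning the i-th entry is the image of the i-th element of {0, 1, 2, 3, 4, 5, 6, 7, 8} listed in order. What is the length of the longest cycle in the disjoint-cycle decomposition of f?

3

Decomposing into disjoint cycles gives (0, 4)(1, 5, 2)(6, 8); the longest has length 3.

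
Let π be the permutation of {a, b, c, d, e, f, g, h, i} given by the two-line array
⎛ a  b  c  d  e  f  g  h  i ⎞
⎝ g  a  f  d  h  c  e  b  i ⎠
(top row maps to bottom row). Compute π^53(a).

h

Tracing a → g → … returns to a after 5 steps, so a lies in a 5-cycle (a, g, e, h, b).
On a 5-cycle, π^5 is the identity, so π^53 = π^3 there (53 ≡ 3 mod 5).
Stepping 3 places around the cycle: a → g → e → h.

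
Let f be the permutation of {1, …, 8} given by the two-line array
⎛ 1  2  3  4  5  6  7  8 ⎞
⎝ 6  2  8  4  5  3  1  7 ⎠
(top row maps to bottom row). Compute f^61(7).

Tracing 7 → 1 → … returns to 7 after 5 steps, so 7 lies in a 5-cycle (1 6 3 8 7).
On a 5-cycle, f^5 is the identity, so f^61 = f^1 there (61 ≡ 1 mod 5).
Advancing 1 step from 7: 7 → 1.

1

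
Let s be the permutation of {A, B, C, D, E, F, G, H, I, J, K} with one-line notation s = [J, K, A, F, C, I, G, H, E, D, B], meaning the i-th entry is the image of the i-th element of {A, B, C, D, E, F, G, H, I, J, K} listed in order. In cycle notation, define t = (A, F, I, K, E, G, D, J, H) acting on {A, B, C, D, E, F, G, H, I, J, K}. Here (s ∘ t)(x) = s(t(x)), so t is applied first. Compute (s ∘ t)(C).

A

First apply t: t(C) = C, then s(C) = A. Thus (s ∘ t)(C) = A.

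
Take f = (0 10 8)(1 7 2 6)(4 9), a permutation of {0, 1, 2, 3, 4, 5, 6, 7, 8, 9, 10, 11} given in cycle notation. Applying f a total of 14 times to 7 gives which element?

7 lies in the 4-cycle (1 7 2 6).
On a 4-cycle, f^4 is the identity, so f^14 = f^2 there (14 ≡ 2 mod 4).
Stepping 2 places around the cycle: 7 → 2 → 6.

6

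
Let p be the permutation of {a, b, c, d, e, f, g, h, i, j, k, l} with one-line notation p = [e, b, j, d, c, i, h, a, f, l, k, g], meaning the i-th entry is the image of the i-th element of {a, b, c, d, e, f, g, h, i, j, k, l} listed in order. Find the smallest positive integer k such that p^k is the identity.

14

Writing p as disjoint cycles, the cycle lengths are 7, 2, 1, 1, 1.
The order of p is the least common multiple of its cycle lengths: lcm(7, 2) = 14.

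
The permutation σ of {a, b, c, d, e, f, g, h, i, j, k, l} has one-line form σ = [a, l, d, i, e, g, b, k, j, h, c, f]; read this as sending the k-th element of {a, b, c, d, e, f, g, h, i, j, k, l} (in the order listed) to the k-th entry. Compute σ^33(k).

Tracing k → c → … returns to k after 6 steps, so k lies in a 6-cycle (c d i j h k).
Powers repeat with period 6 on this cycle, and 33 mod 6 = 3, so σ^33(k) = σ^3(k).
Stepping 3 places around the cycle: k → c → d → i.

i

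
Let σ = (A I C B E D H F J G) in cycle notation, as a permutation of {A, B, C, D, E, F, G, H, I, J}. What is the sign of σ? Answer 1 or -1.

The cycle lengths are 10.
A cycle is odd iff its length is even; σ has 1 even-length cycle, so sgn(σ) = (−1)^1 and σ is odd.

-1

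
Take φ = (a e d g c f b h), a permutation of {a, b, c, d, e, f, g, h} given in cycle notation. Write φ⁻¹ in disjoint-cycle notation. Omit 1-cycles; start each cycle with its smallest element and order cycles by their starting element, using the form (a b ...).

(a h b f c g d e)

Inverting a permutation written in cycle notation just reverses the order within every cycle.
Reversing each cycle of φ and rotating so the smallest element leads gives (a h b f c g d e).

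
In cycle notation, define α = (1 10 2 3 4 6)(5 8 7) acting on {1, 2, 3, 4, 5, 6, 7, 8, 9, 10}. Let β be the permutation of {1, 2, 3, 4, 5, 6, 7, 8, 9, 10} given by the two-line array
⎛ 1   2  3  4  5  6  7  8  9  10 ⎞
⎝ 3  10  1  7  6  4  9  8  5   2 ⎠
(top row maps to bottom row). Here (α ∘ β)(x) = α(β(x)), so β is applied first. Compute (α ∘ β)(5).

1

(α ∘ β)(5) = α(β(5)). β(5) = 6, then α(6) = 1. So (α ∘ β)(5) = 1.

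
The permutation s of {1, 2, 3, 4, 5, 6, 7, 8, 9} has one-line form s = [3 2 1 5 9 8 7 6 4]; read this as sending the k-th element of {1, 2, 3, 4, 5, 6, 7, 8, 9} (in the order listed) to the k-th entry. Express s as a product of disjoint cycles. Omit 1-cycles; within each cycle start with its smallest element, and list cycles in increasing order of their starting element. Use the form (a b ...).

(1 3)(4 5 9)(6 8)

From 1: 1 → 3 → 1, closing the cycle (1 3).
Continuing from each remaining unvisited element yields (1 3)(4 5 9)(6 8).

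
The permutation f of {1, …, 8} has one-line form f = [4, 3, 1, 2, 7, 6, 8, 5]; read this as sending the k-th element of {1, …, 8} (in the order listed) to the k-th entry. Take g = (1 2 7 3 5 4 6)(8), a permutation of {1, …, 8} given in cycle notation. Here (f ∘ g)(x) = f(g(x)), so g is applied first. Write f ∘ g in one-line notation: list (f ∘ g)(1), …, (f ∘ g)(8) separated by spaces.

3 8 7 6 2 4 1 5

(f ∘ g)(x) = f(g(x)). Computing each image: f(g(1)) = f(2) = 3, f(g(2)) = f(7) = 8, f(g(3)) = f(5) = 7, f(g(4)) = f(6) = 6, f(g(5)) = f(4) = 2, f(g(6)) = f(1) = 4, f(g(7)) = f(3) = 1, f(g(8)) = f(8) = 5.
Hence f ∘ g = [3 8 7 6 2 4 1 5].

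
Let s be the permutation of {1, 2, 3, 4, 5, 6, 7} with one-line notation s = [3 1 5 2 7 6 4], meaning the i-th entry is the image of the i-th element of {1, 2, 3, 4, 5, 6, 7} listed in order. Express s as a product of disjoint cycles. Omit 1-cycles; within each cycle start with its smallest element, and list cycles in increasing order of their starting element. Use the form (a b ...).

(1 3 5 7 4 2)

Start at 1 and follow images: 1 → 3 → 5 → 7 → 4 → 2 → 1, giving the cycle (1 3 5 7 4 2).
Continuing from each remaining unvisited element yields (1 3 5 7 4 2).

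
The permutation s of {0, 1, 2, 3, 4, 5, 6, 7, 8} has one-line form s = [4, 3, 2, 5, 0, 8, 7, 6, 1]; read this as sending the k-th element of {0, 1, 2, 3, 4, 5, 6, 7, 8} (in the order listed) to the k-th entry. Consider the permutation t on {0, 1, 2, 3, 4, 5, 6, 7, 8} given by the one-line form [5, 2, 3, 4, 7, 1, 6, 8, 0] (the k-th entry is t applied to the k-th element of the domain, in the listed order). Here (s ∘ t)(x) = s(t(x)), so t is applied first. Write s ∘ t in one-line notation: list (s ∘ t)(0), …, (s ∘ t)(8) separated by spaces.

8 2 5 0 6 3 7 1 4

For each element, apply t then s: 0 → 5 → 8; 1 → 2 → 2; 2 → 3 → 5; 3 → 4 → 0; 4 → 7 → 6; 5 → 1 → 3; 6 → 6 → 7; 7 → 8 → 1; 8 → 0 → 4.
So s ∘ t in one-line form is 8 2 5 0 6 3 7 1 4.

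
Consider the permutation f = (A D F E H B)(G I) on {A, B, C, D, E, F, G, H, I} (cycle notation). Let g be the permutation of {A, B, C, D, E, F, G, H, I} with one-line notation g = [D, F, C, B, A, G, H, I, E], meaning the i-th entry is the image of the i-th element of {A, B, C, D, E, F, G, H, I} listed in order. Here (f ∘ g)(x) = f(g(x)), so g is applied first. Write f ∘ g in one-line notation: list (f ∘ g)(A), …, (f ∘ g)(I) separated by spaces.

(f ∘ g)(x) = f(g(x)). Computing each image: f(g(A)) = f(D) = F, f(g(B)) = f(F) = E, f(g(C)) = f(C) = C, f(g(D)) = f(B) = A, f(g(E)) = f(A) = D, f(g(F)) = f(G) = I, f(g(G)) = f(H) = B, f(g(H)) = f(I) = G, f(g(I)) = f(E) = H.
Hence f ∘ g = [F E C A D I B G H].

F E C A D I B G H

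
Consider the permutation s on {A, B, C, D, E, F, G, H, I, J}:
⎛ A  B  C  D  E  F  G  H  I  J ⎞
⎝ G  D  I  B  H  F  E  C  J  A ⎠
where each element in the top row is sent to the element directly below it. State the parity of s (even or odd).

odd

In disjoint-cycle form the cycle lengths are 7, 2, 1.
A cycle of length ℓ contributes ℓ−1 transpositions, so s is a product of 6 + 1 = 7 transpositions — odd.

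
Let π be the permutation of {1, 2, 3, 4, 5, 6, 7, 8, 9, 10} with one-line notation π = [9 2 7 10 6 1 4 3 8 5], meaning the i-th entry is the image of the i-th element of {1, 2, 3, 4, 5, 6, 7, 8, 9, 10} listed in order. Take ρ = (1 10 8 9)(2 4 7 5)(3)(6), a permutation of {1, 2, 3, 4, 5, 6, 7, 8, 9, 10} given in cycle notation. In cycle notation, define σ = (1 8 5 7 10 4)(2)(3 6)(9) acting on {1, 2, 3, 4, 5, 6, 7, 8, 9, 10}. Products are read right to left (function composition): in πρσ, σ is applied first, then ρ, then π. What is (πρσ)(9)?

Chase 9: σ(9) = 9; ρ(9) = 1; π(1) = 9. Hence (πρσ)(9) = 9.

9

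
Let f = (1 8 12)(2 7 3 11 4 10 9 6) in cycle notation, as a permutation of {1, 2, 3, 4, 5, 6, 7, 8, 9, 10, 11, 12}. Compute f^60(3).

3 lies in the 8-cycle (2 7 3 11 4 10 9 6).
Since the cycle has length 8, f^60 acts on it the same as f^4 (60 mod 8 = 4).
Advancing 4 steps from 3: 3 → 11 → 4 → 10 → 9.

9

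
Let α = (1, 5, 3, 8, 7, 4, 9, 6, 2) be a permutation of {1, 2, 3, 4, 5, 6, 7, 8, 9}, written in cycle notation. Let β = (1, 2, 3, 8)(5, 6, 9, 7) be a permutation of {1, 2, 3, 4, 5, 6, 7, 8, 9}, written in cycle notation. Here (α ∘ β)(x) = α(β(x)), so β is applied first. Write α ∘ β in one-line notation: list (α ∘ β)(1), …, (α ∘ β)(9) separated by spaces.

Chase each element through β then α: 1 → 2 → 1; 2 → 3 → 8; 3 → 8 → 7; 4 → 4 → 9; 5 → 6 → 2; 6 → 9 → 6; 7 → 5 → 3; 8 → 1 → 5; 9 → 7 → 4.
So α ∘ β in one-line form is 1 8 7 9 2 6 3 5 4.

1 8 7 9 2 6 3 5 4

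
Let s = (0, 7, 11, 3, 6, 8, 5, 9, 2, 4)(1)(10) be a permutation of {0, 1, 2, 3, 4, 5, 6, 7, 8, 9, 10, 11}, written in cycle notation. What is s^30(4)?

4 lies in the 10-cycle (0, 7, 11, 3, 6, 8, 5, 9, 2, 4).
Powers repeat with period 10 on this cycle, and 30 mod 10 = 0, so s^30(4) = s^0(4).
So s^30(4) = 4.

4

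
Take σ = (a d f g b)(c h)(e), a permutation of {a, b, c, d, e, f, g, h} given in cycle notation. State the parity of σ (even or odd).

The cycle lengths are 5, 2, 1.
A cycle is odd iff its length is even; σ has 1 even-length cycle, so sgn(σ) = (−1)^1 and σ is odd.

odd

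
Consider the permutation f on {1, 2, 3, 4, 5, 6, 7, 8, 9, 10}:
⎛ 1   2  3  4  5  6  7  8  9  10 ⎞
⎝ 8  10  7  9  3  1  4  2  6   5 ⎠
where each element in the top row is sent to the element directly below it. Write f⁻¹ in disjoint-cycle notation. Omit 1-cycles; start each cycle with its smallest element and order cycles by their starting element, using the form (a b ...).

(1 6 9 4 7 3 5 10 2 8)

The cycle decomposition of f is (1 8 2 10 5 3 7 4 9 6).
Reversing each cycle (and rotating so the smallest element leads) gives f⁻¹ = (1 6 9 4 7 3 5 10 2 8).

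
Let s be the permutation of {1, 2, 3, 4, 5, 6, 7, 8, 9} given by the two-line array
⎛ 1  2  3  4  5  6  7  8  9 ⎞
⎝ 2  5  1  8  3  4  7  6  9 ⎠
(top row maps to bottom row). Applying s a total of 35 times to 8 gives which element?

4

Tracing 8 → 6 → … returns to 8 after 3 steps, so 8 lies in a 3-cycle (4 8 6).
Since the cycle has length 3, s^35 acts on it the same as s^2 (35 mod 3 = 2).
Stepping 2 places around the cycle: 8 → 6 → 4.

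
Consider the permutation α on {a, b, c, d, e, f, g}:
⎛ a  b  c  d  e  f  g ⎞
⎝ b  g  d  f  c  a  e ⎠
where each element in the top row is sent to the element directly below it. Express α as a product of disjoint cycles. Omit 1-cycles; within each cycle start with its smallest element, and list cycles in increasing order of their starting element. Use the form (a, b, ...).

Start at a and follow images: a → b → g → e → c → d → f → a, giving the cycle (a, b, g, e, c, d, f).
Repeating from the next unused element and collecting all non-trivial cycles gives (a, b, g, e, c, d, f).

(a, b, g, e, c, d, f)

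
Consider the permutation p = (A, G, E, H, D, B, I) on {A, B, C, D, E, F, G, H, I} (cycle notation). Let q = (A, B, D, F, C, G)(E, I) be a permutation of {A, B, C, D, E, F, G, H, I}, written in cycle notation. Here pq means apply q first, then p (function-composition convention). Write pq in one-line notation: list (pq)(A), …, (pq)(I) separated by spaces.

I B E F A C G D H

For each element, apply q then p: A → B → I; B → D → B; C → G → E; D → F → F; E → I → A; F → C → C; G → A → G; H → H → D; I → E → H.
Collecting the images, pq = [I B E F A C G D H].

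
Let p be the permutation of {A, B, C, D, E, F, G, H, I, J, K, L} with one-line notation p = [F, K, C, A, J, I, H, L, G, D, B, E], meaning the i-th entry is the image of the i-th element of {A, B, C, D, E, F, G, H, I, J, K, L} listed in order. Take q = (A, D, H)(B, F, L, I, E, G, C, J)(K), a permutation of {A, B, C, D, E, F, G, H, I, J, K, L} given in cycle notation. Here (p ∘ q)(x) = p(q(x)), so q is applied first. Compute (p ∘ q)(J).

K

q(J) = B, then p(B) = K; composing gives (p ∘ q)(J) = K.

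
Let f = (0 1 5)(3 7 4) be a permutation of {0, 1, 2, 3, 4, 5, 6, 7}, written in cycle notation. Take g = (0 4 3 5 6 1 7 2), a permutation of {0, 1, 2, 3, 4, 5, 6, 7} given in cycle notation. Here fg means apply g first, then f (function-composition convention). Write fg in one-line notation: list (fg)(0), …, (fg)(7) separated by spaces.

(fg)(x) = f(g(x)). Computing each image: f(g(0)) = f(4) = 3, f(g(1)) = f(7) = 4, f(g(2)) = f(0) = 1, f(g(3)) = f(5) = 0, f(g(4)) = f(3) = 7, f(g(5)) = f(6) = 6, f(g(6)) = f(1) = 5, f(g(7)) = f(2) = 2.
Hence fg = [3 4 1 0 7 6 5 2].

3 4 1 0 7 6 5 2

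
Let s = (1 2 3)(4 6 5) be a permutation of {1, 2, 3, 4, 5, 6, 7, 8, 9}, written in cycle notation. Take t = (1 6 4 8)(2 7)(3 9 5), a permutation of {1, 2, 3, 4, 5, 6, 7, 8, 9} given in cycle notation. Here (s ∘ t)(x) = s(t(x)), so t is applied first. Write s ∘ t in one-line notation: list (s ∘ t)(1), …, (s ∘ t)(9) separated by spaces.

5 7 9 8 1 6 3 2 4

Chase each element through t then s: 1 → 6 → 5; 2 → 7 → 7; 3 → 9 → 9; 4 → 8 → 8; 5 → 3 → 1; 6 → 4 → 6; 7 → 2 → 3; 8 → 1 → 2; 9 → 5 → 4.
Collecting the images, s ∘ t = [5 7 9 8 1 6 3 2 4].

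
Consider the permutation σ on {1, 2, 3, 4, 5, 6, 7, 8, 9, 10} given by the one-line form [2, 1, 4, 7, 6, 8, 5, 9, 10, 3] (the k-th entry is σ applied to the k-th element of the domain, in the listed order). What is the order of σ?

Writing σ as disjoint cycles, the cycle lengths are 8, 2.
The order is lcm(8, 2) = 8.

8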